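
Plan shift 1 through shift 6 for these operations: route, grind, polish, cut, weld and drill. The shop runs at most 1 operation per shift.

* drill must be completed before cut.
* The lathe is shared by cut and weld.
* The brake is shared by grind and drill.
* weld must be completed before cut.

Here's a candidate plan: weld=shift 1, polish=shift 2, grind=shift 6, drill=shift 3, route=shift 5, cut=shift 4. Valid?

Yes, all constraints hold

The shop runs at most 1 operation per shift — holds.
weld must be completed before cut — holds.
The brake is shared by grind and drill — holds.
drill must be completed before cut — holds.
The lathe is shared by cut and weld — holds.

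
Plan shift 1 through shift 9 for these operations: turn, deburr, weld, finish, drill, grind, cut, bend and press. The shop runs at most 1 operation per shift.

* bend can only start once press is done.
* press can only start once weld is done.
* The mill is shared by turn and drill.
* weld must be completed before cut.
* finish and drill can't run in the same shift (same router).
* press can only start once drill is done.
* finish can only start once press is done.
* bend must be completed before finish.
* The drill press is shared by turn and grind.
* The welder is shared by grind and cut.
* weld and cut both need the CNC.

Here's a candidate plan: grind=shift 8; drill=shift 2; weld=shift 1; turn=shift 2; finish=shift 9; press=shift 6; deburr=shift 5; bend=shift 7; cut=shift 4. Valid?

press can only start once drill is done — holds.
bend can only start once press is done — holds.
The drill press is shared by turn and grind — holds.
The mill is shared by turn and drill — violated.
bend must be completed before finish — holds.
weld must be completed before cut — holds.
weld and cut both need the CNC — holds.
The welder is shared by grind and cut — holds.
press can only start once weld is done — holds.
finish can only start once press is done — holds.
finish and drill can't run in the same shift (same router) — holds.
The shop runs at most 1 operation per shift — violated.

No. The mill is shared by turn and drill is not satisfied.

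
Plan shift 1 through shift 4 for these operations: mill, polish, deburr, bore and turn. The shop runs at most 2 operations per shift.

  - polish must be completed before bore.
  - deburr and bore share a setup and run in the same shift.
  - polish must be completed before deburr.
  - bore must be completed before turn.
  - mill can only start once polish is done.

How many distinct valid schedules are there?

7

Splitting on mill: it can be shift 2 (1), shift 3 (2), shift 4 (4). Listing each branch's schedules as (polish, deburr, bore, turn) by shift number:
mill=shift 2: (1,3,3,4) — 1.
mill=shift 3: (1,2,2,3) (1,2,2,4) — 2.
mill=shift 4: (1,2,2,3) (1,2,2,4) (1,3,3,4) (2,3,3,4) — 4.
Summing: 1 + 2 + 4 = 7.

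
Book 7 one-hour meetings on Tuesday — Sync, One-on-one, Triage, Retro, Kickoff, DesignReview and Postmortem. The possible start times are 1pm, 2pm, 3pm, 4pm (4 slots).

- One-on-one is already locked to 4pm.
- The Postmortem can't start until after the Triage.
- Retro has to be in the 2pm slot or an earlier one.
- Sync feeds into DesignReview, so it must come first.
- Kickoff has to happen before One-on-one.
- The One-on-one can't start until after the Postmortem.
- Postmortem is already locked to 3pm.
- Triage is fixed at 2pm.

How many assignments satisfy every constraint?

36

Splitting on Sync: it can be 1pm (18), 2pm (12), 3pm (6). Listing each branch's schedules as (One-on-one, Triage, Retro, Kickoff, DesignReview, Postmortem):
Sync=1pm: (4pm,2pm,1pm,1pm,2pm,3pm) (4pm,2pm,1pm,1pm,3pm,3pm) (4pm,2pm,1pm,1pm,4pm,3pm) (4pm,2pm,1pm,2pm,2pm,3pm) (4pm,2pm,1pm,2pm,3pm,3pm) (4pm,2pm,1pm,2pm,4pm,3pm) (4pm,2pm,1pm,3pm,2pm,3pm) (4pm,2pm,1pm,3pm,3pm,3pm) (4pm,2pm,1pm,3pm,4pm,3pm) (4pm,2pm,2pm,1pm,2pm,3pm) (4pm,2pm,2pm,1pm,3pm,3pm) (4pm,2pm,2pm,1pm,4pm,3pm) (4pm,2pm,2pm,2pm,2pm,3pm) (4pm,2pm,2pm,2pm,3pm,3pm) (4pm,2pm,2pm,2pm,4pm,3pm) (4pm,2pm,2pm,3pm,2pm,3pm) (4pm,2pm,2pm,3pm,3pm,3pm) (4pm,2pm,2pm,3pm,4pm,3pm) — 18.
Sync=2pm: (4pm,2pm,1pm,1pm,3pm,3pm) (4pm,2pm,1pm,1pm,4pm,3pm) (4pm,2pm,1pm,2pm,3pm,3pm) (4pm,2pm,1pm,2pm,4pm,3pm) (4pm,2pm,1pm,3pm,3pm,3pm) (4pm,2pm,1pm,3pm,4pm,3pm) (4pm,2pm,2pm,1pm,3pm,3pm) (4pm,2pm,2pm,1pm,4pm,3pm) (4pm,2pm,2pm,2pm,3pm,3pm) (4pm,2pm,2pm,2pm,4pm,3pm) (4pm,2pm,2pm,3pm,3pm,3pm) (4pm,2pm,2pm,3pm,4pm,3pm) — 12.
Sync=3pm: (4pm,2pm,1pm,1pm,4pm,3pm) (4pm,2pm,1pm,2pm,4pm,3pm) (4pm,2pm,1pm,3pm,4pm,3pm) (4pm,2pm,2pm,1pm,4pm,3pm) (4pm,2pm,2pm,2pm,4pm,3pm) (4pm,2pm,2pm,3pm,4pm,3pm) — 6.
Summing: 18 + 12 + 6 = 36.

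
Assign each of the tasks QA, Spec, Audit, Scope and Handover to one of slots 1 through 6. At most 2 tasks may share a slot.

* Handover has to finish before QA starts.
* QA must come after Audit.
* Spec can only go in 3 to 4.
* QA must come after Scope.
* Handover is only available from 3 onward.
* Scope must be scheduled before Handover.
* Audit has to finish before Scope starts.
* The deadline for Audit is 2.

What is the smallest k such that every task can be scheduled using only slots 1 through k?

4

The precedence chain requires at least 4 distinct slots.
With at most 2 per slot and 5 tasks, at least 3 slots are needed.
4 works (last occupied slot: 4): for example Spec in 3, Handover in 3, QA in 4, Scope in 2, Audit in 1.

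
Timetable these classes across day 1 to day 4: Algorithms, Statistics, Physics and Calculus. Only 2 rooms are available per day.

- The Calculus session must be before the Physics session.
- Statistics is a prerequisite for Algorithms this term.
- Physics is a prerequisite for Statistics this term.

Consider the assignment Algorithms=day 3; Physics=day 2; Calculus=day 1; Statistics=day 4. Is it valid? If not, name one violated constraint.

Invalid. Statistics is a prerequisite for Algorithms this term.

Statistics is a prerequisite for Algorithms this term — violated.
Physics is a prerequisite for Statistics this term — holds.
Only 2 rooms are available per day — holds.
The Calculus session must be before the Physics session — holds.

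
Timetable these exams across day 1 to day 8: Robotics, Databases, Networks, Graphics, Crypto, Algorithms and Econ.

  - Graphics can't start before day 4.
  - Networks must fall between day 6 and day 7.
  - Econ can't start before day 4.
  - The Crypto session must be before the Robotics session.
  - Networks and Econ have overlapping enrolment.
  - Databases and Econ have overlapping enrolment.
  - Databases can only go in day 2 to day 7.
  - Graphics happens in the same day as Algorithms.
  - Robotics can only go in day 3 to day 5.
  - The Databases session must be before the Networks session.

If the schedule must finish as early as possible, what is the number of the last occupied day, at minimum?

The precedence chain requires at least 2 distinct days.
Networks can't be placed before day 6, so the schedule must run through at least day 6.
6 works (last occupied day: day 6): for example Crypto=day 1, Networks=day 6, Graphics=day 4, Databases=day 2, Robotics=day 3, Algorithms=day 4, Econ=day 4.

day 6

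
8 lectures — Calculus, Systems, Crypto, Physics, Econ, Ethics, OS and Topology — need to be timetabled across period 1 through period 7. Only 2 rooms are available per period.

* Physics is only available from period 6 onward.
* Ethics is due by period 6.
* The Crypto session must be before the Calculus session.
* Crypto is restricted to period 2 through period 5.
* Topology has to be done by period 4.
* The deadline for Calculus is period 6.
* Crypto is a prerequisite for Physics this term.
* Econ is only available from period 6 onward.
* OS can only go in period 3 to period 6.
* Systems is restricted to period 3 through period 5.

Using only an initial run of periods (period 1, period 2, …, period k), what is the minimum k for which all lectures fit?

The precedence chain requires at least 2 distinct periods.
With at most 2 per period and 8 lectures, at least 4 periods are needed.
Physics can't be placed before period 6, so the schedule must run through at least period 6.
6 works (last occupied period: period 6): for example Physics=period 6; OS=period 3; Topology=period 1; Ethics=period 1; Crypto=period 2; Calculus=period 4; Econ=period 6; Systems=period 3.

6 periods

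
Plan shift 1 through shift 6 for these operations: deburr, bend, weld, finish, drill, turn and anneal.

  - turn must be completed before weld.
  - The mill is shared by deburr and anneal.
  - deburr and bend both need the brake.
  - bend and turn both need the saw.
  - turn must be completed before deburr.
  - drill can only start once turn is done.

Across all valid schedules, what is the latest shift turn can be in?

Downstream work caps turn at shift 5.
turn at shift 5 is achievable: weld=shift 6; finish=shift 1; drill=shift 6; deburr=shift 6; bend=shift 1; turn=shift 5; anneal=shift 1.

shift 5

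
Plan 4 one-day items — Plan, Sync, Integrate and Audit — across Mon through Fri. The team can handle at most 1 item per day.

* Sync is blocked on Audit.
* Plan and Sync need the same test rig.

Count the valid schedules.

60

Splitting on Plan: it can be Mon (12), Tue (12), Wed (12), Thu (12), Fri (12). Listing each branch's schedules as (Sync, Integrate, Audit):
Plan=Mon: (Wed,Thu,Tue) (Wed,Fri,Tue) (Thu,Tue,Wed) (Thu,Wed,Tue) (Thu,Fri,Tue) (Thu,Fri,Wed) (Fri,Tue,Wed) (Fri,Tue,Thu) (Fri,Wed,Tue) (Fri,Wed,Thu) (Fri,Thu,Tue) (Fri,Thu,Wed) — 12.
Plan=Tue: (Wed,Thu,Mon) (Wed,Fri,Mon) (Thu,Mon,Wed) (Thu,Wed,Mon) (Thu,Fri,Mon) (Thu,Fri,Wed) (Fri,Mon,Wed) (Fri,Mon,Thu) (Fri,Wed,Mon) (Fri,Wed,Thu) (Fri,Thu,Mon) (Fri,Thu,Wed) — 12.
Plan=Wed: (Tue,Thu,Mon) (Tue,Fri,Mon) (Thu,Mon,Tue) (Thu,Tue,Mon) (Thu,Fri,Mon) (Thu,Fri,Tue) (Fri,Mon,Tue) (Fri,Mon,Thu) (Fri,Tue,Mon) (Fri,Tue,Thu) (Fri,Thu,Mon) (Fri,Thu,Tue) — 12.
Plan=Thu: (Tue,Wed,Mon) (Tue,Fri,Mon) (Wed,Mon,Tue) (Wed,Tue,Mon) (Wed,Fri,Mon) (Wed,Fri,Tue) (Fri,Mon,Tue) (Fri,Mon,Wed) (Fri,Tue,Mon) (Fri,Tue,Wed) (Fri,Wed,Mon) (Fri,Wed,Tue) — 12.
Plan=Fri: (Tue,Wed,Mon) (Tue,Thu,Mon) (Wed,Mon,Tue) (Wed,Tue,Mon) (Wed,Thu,Mon) (Wed,Thu,Tue) (Thu,Mon,Tue) (Thu,Mon,Wed) (Thu,Tue,Mon) (Thu,Tue,Wed) (Thu,Wed,Mon) (Thu,Wed,Tue) — 12.
Summing: 12 + 12 + 12 + 12 + 12 = 60.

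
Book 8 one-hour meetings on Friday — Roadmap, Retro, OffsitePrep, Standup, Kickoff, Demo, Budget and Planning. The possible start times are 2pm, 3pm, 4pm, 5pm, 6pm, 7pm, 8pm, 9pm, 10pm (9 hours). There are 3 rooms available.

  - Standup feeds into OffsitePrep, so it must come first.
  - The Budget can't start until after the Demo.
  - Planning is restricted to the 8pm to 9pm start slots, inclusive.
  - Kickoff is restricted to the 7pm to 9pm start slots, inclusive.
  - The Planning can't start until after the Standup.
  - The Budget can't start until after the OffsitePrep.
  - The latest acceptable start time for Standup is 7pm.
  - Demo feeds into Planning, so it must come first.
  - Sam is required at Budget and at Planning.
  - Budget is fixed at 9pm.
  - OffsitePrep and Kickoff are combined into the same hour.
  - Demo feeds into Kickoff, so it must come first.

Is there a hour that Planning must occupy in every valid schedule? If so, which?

Planning's window is 8pm–9pm.
Budget is fixed at 9pm, and Planning can't share a hour with Budget.
So Planning must be 8pm.

8pm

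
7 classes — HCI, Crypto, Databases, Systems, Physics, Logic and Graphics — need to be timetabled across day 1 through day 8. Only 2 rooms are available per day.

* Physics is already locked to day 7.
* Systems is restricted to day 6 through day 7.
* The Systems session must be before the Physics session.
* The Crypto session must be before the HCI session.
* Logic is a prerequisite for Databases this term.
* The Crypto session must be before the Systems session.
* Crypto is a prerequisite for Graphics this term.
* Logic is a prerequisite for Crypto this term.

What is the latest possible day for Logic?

day 4

Downstream work caps Logic at day 4.
Logic at day 4 is achievable: Databases in day 5, Graphics in day 7, Physics in day 7, Crypto in day 5, Logic in day 4, Systems in day 6, HCI in day 6.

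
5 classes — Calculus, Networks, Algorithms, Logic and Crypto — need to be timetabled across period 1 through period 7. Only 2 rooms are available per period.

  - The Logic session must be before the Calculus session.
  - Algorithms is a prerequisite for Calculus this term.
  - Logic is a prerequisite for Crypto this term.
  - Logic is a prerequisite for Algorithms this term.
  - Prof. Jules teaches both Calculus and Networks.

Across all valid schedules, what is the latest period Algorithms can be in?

Precedence pushes Algorithms to at least period 2; downstream work caps Algorithms at period 6.
Algorithms at period 6 is achievable: Networks=period 1; Logic=period 1; Crypto=period 2; Calculus=period 7; Algorithms=period 6.

period 6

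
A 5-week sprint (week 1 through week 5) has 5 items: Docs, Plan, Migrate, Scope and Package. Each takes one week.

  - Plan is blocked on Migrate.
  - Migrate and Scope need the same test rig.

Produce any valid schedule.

Migrate -> week 1; Plan -> week 2; Docs -> week 1; Package -> week 1; Scope -> week 2

Checking: Migrate(week 1) before Plan(week 2); Migrate(week 1) != Scope(week 2).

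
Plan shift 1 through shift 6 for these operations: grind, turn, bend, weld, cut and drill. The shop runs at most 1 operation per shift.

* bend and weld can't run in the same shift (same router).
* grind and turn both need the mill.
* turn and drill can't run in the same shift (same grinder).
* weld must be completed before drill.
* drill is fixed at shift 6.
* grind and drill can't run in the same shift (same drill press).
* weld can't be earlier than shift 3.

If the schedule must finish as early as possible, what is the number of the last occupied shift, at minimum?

The precedence chain requires at least 2 distinct shifts.
With at most 1 per shift and 6 operations, at least 6 shifts are needed.
drill can't be placed before shift 6, so the schedule must run through at least shift 6.
6 works (last occupied shift: shift 6): for example cut in shift 5, weld in shift 3, grind in shift 1, turn in shift 2, bend in shift 4, drill in shift 6.

6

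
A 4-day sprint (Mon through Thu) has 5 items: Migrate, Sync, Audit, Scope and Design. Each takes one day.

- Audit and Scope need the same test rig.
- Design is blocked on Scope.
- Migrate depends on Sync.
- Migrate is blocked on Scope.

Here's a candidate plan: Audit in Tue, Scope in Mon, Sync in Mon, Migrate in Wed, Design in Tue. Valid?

Migrate is blocked on Scope — holds.
Audit and Scope need the same test rig — holds.
Migrate depends on Sync — holds.
Design is blocked on Scope — holds.

Valid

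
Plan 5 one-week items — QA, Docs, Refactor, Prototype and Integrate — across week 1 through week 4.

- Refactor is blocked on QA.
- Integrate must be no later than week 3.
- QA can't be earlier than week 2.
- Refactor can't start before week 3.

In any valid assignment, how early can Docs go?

week 1

Docs at week 1 is achievable: QA in week 2; Refactor in week 3; Integrate in week 1; Prototype in week 1; Docs in week 1.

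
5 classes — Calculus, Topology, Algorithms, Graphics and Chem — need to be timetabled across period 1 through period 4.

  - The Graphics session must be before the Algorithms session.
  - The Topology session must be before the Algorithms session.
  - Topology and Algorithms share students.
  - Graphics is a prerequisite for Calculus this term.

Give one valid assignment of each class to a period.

Chem -> period 1, Topology -> period 1, Algorithms -> period 2, Graphics -> period 1, Calculus -> period 2

Checking: Graphics(period 1) before Calculus(period 2); Graphics(period 1) before Algorithms(period 2); Topology(period 1) before Algorithms(period 2); Topology(period 1) != Algorithms(period 2).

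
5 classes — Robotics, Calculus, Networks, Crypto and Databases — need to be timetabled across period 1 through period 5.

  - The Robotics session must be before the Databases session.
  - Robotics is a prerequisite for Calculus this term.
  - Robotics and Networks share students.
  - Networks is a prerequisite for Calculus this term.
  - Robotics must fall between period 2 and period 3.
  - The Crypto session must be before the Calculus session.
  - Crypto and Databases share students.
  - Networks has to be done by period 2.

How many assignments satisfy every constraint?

Splitting on Robotics: it can be period 2 (24), period 3 (26). Listing each branch's schedules as (Calculus, Networks, Crypto, Databases) by period number:
Robotics=period 2: (3,1,1,3) (3,1,1,4) (3,1,1,5) (3,1,2,3) (3,1,2,4) (3,1,2,5) (4,1,1,3) (4,1,1,4) (4,1,1,5) (4,1,2,3) (4,1,2,4) (4,1,2,5) (4,1,3,4) (4,1,3,5) (5,1,1,3) (5,1,1,4) (5,1,1,5) (5,1,2,3) (5,1,2,4) (5,1,2,5) (5,1,3,4) (5,1,3,5) (5,1,4,3) (5,1,4,5) — 24.
Robotics=period 3: (4,1,1,4) (4,1,1,5) (4,1,2,4) (4,1,2,5) (4,1,3,4) (4,1,3,5) (4,2,1,4) (4,2,1,5) (4,2,2,4) (4,2,2,5) (4,2,3,4) (4,2,3,5) (5,1,1,4) (5,1,1,5) (5,1,2,4) (5,1,2,5) (5,1,3,4) (5,1,3,5) (5,1,4,5) (5,2,1,4) (5,2,1,5) (5,2,2,4) (5,2,2,5) (5,2,3,4) (5,2,3,5) (5,2,4,5) — 26.
Summing: 24 + 26 = 50.

50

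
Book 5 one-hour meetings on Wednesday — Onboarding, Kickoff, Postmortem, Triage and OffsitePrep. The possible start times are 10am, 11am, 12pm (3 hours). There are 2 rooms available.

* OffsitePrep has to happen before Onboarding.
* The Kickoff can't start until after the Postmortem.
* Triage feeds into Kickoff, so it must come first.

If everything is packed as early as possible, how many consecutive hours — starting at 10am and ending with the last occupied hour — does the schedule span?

3 hours

The precedence chain requires at least 2 distinct hours.
With at most 2 per hour and 5 meetings, at least 3 hours are needed.
3 works (last occupied hour: 12pm): for example OffsitePrep in 11am, Postmortem in 10am, Kickoff in 11am, Onboarding in 12pm, Triage in 10am.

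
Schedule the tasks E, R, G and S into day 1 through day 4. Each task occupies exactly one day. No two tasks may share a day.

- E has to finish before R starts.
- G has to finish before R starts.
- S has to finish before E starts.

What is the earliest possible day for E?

day 2

Precedence pushes E to at least day 2; downstream work caps E at day 3.
E at day 2 is achievable: R in day 4, G in day 3, E in day 2, S in day 1.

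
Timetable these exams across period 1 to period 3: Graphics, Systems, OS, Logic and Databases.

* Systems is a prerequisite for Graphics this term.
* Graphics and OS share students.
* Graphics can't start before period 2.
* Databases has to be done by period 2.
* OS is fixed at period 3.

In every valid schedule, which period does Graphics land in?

Graphics's window is period 2–period 3.
OS is fixed at period 3, and Graphics can't share a period with OS.
So Graphics must be period 2.

period 2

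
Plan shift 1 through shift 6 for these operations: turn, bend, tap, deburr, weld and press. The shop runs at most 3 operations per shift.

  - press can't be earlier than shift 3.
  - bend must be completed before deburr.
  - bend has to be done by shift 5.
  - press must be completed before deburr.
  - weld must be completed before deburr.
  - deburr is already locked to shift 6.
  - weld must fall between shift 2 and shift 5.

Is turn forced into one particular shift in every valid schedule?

No

turn can be shift 1 (e.g. bend in shift 1; tap in shift 1; deburr in shift 6; turn in shift 1; press in shift 3; weld in shift 2) or shift 2 (e.g. press in shift 3, tap in shift 1, bend in shift 1, turn in shift 2, weld in shift 2, deburr in shift 6).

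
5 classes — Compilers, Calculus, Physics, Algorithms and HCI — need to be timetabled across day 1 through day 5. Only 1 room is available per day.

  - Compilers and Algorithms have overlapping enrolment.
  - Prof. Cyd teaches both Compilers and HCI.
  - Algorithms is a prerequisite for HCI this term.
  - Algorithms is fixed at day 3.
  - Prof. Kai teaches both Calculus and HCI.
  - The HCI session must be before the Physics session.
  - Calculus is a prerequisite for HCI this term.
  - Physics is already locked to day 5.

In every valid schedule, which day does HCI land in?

Algorithms is fixed at day 3 and must come before HCI, so HCI is at least day 4.
Physics is fixed at day 5 and must come after HCI, so HCI is at most day 4.
So HCI must be day 4.

day 4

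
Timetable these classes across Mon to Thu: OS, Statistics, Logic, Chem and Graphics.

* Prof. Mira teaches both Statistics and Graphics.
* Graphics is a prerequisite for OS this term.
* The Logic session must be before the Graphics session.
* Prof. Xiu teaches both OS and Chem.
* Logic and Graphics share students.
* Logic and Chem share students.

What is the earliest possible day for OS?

Precedence pushes OS to at least Wed.
OS at Wed is achievable: Statistics=Mon; Graphics=Tue; Chem=Tue; Logic=Mon; OS=Wed.

Wed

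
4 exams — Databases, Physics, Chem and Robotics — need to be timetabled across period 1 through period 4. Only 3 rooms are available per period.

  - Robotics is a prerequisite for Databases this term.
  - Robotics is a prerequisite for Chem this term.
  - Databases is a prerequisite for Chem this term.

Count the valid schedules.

16

Splitting on Databases: it can be period 2 (8), period 3 (8). Listing each branch's schedules as (Physics, Chem, Robotics) by period number:
Databases=period 2: (1,3,1) (1,4,1) (2,3,1) (2,4,1) (3,3,1) (3,4,1) (4,3,1) (4,4,1) — 8.
Databases=period 3: (1,4,1) (1,4,2) (2,4,1) (2,4,2) (3,4,1) (3,4,2) (4,4,1) (4,4,2) — 8.
Summing: 8 + 8 = 16.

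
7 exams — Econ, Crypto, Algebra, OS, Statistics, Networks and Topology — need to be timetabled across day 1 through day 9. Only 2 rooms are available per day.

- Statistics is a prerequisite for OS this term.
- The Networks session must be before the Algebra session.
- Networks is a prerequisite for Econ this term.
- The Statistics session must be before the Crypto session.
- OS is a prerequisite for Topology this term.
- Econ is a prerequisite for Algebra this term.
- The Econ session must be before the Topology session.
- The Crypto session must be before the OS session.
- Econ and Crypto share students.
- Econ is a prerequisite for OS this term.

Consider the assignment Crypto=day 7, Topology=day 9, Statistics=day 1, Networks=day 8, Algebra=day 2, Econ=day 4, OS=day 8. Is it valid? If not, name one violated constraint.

Only 2 rooms are available per day — holds.
Statistics is a prerequisite for OS this term — holds.
The Crypto session must be before the OS session — holds.
The Econ session must be before the Topology session — holds.
Networks is a prerequisite for Econ this term — violated.
The Networks session must be before the Algebra session — violated.
Econ and Crypto share students — holds.
OS is a prerequisite for Topology this term — holds.
The Statistics session must be before the Crypto session — holds.
Econ is a prerequisite for Algebra this term — violated.
Econ is a prerequisite for OS this term — holds.

Invalid. The Networks session must be before the Algebra session.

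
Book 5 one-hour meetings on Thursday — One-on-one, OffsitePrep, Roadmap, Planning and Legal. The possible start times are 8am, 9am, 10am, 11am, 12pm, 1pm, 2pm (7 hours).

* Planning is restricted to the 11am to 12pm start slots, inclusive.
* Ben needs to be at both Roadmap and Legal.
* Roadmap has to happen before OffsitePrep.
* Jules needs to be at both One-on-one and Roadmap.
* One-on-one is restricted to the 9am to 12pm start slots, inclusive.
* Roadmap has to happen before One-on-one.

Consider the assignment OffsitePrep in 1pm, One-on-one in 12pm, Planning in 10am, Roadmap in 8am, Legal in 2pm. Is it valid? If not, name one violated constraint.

Invalid. Planning is restricted to the 11am to 12pm start slots, inclusive.

One-on-one is restricted to the 9am to 12pm start slots, inclusive — holds.
Roadmap has to happen before OffsitePrep — holds.
Jules needs to be at both One-on-one and Roadmap — holds.
Ben needs to be at both Roadmap and Legal — holds.
Planning is restricted to the 11am to 12pm start slots, inclusive — violated.
Roadmap has to happen before One-on-one — holds.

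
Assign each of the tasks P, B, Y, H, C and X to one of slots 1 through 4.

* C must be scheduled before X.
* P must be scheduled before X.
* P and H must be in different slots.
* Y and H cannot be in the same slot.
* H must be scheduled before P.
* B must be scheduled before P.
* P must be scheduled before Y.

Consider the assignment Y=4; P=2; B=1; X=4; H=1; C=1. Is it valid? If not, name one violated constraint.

Valid

P and H must be in different slots — holds.
P must be scheduled before X — holds.
H must be scheduled before P — holds.
Y and H cannot be in the same slot — holds.
C must be scheduled before X — holds.
P must be scheduled before Y — holds.
B must be scheduled before P — holds.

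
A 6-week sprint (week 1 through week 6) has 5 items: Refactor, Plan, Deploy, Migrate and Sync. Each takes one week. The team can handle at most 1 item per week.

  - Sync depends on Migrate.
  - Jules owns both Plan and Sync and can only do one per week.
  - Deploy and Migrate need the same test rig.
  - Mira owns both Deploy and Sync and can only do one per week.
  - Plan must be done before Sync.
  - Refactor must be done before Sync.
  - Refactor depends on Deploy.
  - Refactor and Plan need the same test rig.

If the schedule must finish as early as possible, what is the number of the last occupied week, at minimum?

The precedence chain requires at least 3 distinct weeks.
With at most 1 per week and 5 work items, at least 5 weeks are needed.
5 works (last occupied week: week 5): for example Plan=week 3; Sync=week 5; Deploy=week 1; Refactor=week 2; Migrate=week 4.

5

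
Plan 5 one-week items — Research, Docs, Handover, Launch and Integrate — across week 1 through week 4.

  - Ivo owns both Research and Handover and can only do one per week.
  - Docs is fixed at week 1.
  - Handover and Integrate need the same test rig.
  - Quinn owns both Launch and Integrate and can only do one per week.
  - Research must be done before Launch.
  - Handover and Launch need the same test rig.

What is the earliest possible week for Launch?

week 2

Precedence pushes Launch to at least week 2.
Launch at week 2 is achievable: Launch in week 2; Integrate in week 1; Docs in week 1; Handover in week 3; Research in week 1.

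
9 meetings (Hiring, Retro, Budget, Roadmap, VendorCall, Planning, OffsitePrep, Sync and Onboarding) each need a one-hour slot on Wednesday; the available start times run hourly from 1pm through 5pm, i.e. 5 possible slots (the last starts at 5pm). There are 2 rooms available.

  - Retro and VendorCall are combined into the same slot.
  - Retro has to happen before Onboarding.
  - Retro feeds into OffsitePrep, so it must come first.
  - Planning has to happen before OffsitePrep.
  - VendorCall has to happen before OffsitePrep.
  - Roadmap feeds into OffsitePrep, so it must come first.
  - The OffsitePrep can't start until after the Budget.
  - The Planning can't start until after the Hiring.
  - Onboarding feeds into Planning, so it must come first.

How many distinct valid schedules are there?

60

Splitting on Hiring: it can be 1pm (12), 2pm (24), 3pm (24). Listing each branch's schedules as (Retro, Budget, Roadmap, VendorCall, Planning, OffsitePrep, Sync, Onboarding):
Hiring=1pm: (2pm,1pm,3pm,2pm,4pm,5pm,4pm,3pm) (2pm,1pm,3pm,2pm,4pm,5pm,5pm,3pm) (2pm,1pm,4pm,2pm,4pm,5pm,3pm,3pm) (2pm,1pm,4pm,2pm,4pm,5pm,5pm,3pm) (2pm,3pm,1pm,2pm,4pm,5pm,4pm,3pm) (2pm,3pm,1pm,2pm,4pm,5pm,5pm,3pm) (2pm,3pm,4pm,2pm,4pm,5pm,1pm,3pm) (2pm,3pm,4pm,2pm,4pm,5pm,5pm,3pm) (2pm,4pm,1pm,2pm,4pm,5pm,3pm,3pm) (2pm,4pm,1pm,2pm,4pm,5pm,5pm,3pm) (2pm,4pm,3pm,2pm,4pm,5pm,1pm,3pm) (2pm,4pm,3pm,2pm,4pm,5pm,5pm,3pm) — 12.
Hiring=2pm: (1pm,2pm,3pm,1pm,4pm,5pm,4pm,3pm) (1pm,2pm,3pm,1pm,4pm,5pm,5pm,3pm) (1pm,2pm,4pm,1pm,4pm,5pm,3pm,3pm) (1pm,2pm,4pm,1pm,4pm,5pm,5pm,3pm) (1pm,3pm,2pm,1pm,4pm,5pm,4pm,3pm) (1pm,3pm,2pm,1pm,4pm,5pm,5pm,3pm) (1pm,3pm,3pm,1pm,4pm,5pm,4pm,2pm) (1pm,3pm,3pm,1pm,4pm,5pm,5pm,2pm) (1pm,3pm,4pm,1pm,3pm,5pm,4pm,2pm) (1pm,3pm,4pm,1pm,3pm,5pm,5pm,2pm) (1pm,3pm,4pm,1pm,4pm,5pm,2pm,3pm) (1pm,3pm,4pm,1pm,4pm,5pm,3pm,2pm) (1pm,3pm,4pm,1pm,4pm,5pm,5pm,2pm) (1pm,3pm,4pm,1pm,4pm,5pm,5pm,3pm) (1pm,4pm,2pm,1pm,4pm,5pm,3pm,3pm) (1pm,4pm,2pm,1pm,4pm,5pm,5pm,3pm) (1pm,4pm,3pm,1pm,3pm,5pm,4pm,2pm) (1pm,4pm,3pm,1pm,3pm,5pm,5pm,2pm) (1pm,4pm,3pm,1pm,4pm,5pm,2pm,3pm) (1pm,4pm,3pm,1pm,4pm,5pm,3pm,2pm) (1pm,4pm,3pm,1pm,4pm,5pm,5pm,2pm) (1pm,4pm,3pm,1pm,4pm,5pm,5pm,3pm) (1pm,4pm,4pm,1pm,3pm,5pm,3pm,2pm) (1pm,4pm,4pm,1pm,3pm,5pm,5pm,2pm) — 24.
Hiring=3pm: (1pm,2pm,2pm,1pm,4pm,5pm,4pm,3pm) (1pm,2pm,2pm,1pm,4pm,5pm,5pm,3pm) (1pm,2pm,3pm,1pm,4pm,5pm,4pm,2pm) (1pm,2pm,3pm,1pm,4pm,5pm,5pm,2pm) (1pm,2pm,4pm,1pm,4pm,5pm,2pm,3pm) (1pm,2pm,4pm,1pm,4pm,5pm,3pm,2pm) (1pm,2pm,4pm,1pm,4pm,5pm,5pm,2pm) (1pm,2pm,4pm,1pm,4pm,5pm,5pm,3pm) (1pm,3pm,2pm,1pm,4pm,5pm,4pm,2pm) (1pm,3pm,2pm,1pm,4pm,5pm,5pm,2pm) (1pm,3pm,4pm,1pm,4pm,5pm,2pm,2pm) (1pm,3pm,4pm,1pm,4pm,5pm,5pm,2pm) (1pm,4pm,2pm,1pm,4pm,5pm,2pm,3pm) (1pm,4pm,2pm,1pm,4pm,5pm,3pm,2pm) (1pm,4pm,2pm,1pm,4pm,5pm,5pm,2pm) (1pm,4pm,2pm,1pm,4pm,5pm,5pm,3pm) (1pm,4pm,3pm,1pm,4pm,5pm,2pm,2pm) (1pm,4pm,3pm,1pm,4pm,5pm,5pm,2pm) (2pm,1pm,1pm,2pm,4pm,5pm,4pm,3pm) (2pm,1pm,1pm,2pm,4pm,5pm,5pm,3pm) (2pm,1pm,4pm,2pm,4pm,5pm,1pm,3pm) (2pm,1pm,4pm,2pm,4pm,5pm,5pm,3pm) (2pm,4pm,1pm,2pm,4pm,5pm,1pm,3pm) (2pm,4pm,1pm,2pm,4pm,5pm,5pm,3pm) — 24.
Summing: 12 + 24 + 24 = 60.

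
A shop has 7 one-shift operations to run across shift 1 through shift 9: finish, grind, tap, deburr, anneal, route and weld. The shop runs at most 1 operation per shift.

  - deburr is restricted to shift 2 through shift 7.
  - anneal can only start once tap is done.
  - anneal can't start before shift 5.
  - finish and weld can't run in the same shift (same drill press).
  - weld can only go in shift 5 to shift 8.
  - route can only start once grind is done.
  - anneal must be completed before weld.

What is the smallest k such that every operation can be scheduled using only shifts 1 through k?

7 shifts

The precedence chain requires at least 3 distinct shifts.
With at most 1 per shift and 7 operations, at least 7 shifts are needed.
Propagating the time windows through the other constraints, weld can't land before shift 6, so the schedule must run through at least shift 6.
7 works (last occupied shift: shift 7): for example grind in shift 1; anneal in shift 5; route in shift 4; finish in shift 7; tap in shift 3; weld in shift 6; deburr in shift 2.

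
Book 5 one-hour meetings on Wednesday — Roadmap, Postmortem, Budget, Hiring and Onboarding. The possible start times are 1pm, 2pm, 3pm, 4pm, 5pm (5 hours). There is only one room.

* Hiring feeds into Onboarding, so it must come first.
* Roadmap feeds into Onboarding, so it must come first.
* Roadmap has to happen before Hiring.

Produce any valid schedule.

Hiring -> 2pm, Budget -> 5pm, Onboarding -> 3pm, Roadmap -> 1pm, Postmortem -> 4pm

Checking: Roadmap(1pm) before Onboarding(3pm); Hiring(2pm) before Onboarding(3pm); Roadmap(1pm) before Hiring(2pm); max 1 per hour (cap 1).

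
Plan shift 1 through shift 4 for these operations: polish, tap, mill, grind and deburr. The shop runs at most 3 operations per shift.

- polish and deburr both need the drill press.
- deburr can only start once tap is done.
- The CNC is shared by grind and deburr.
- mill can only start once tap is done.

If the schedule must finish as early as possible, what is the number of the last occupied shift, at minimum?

The precedence chain requires at least 2 distinct shifts.
With at most 3 per shift and 5 operations, at least 2 shifts are needed.
2 works (last occupied shift: shift 2): for example mill -> shift 2, polish -> shift 1, tap -> shift 1, grind -> shift 1, deburr -> shift 2.

2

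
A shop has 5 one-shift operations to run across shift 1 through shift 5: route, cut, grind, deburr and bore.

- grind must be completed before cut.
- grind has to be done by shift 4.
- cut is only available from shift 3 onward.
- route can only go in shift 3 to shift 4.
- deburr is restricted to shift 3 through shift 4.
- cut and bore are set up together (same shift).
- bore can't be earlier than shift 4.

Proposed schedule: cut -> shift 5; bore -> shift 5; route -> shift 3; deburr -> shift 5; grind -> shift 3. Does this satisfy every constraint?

cut is only available from shift 3 onward — holds.
cut and bore are set up together (same shift) — holds.
route can only go in shift 3 to shift 4 — holds.
grind must be completed before cut — holds.
deburr is restricted to shift 3 through shift 4 — violated.
bore can't be earlier than shift 4 — holds.
grind has to be done by shift 4 — holds.

No — it violates: deburr is restricted to shift 3 through shift 4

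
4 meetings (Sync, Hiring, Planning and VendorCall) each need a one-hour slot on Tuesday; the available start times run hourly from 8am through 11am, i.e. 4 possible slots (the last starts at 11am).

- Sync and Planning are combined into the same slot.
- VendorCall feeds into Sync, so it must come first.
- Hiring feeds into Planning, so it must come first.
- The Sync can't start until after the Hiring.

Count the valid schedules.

Splitting on Sync: it can be 9am (1), 10am (4), 11am (9). Listing each branch's schedules as (Hiring, Planning, VendorCall):
Sync=9am: (8am,9am,8am) — 1.
Sync=10am: (8am,10am,8am) (8am,10am,9am) (9am,10am,8am) (9am,10am,9am) — 4.
Sync=11am: (8am,11am,8am) (8am,11am,9am) (8am,11am,10am) (9am,11am,8am) (9am,11am,9am) (9am,11am,10am) (10am,11am,8am) (10am,11am,9am) (10am,11am,10am) — 9.
Summing: 1 + 4 + 9 = 14.

14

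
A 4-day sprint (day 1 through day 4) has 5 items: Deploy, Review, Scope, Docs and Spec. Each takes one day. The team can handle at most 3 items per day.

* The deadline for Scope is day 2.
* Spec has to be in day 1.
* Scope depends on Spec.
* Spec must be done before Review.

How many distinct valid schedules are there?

47

Splitting on Deploy: it can be day 1 (12), day 2 (11), day 3 (12), day 4 (12). Listing each branch's schedules as (Review, Scope, Docs, Spec) by day number:
Deploy=day 1: (2,2,1,1) (2,2,2,1) (2,2,3,1) (2,2,4,1) (3,2,1,1) (3,2,2,1) (3,2,3,1) (3,2,4,1) (4,2,1,1) (4,2,2,1) (4,2,3,1) (4,2,4,1) — 12.
Deploy=day 2: (2,2,1,1) (2,2,3,1) (2,2,4,1) (3,2,1,1) (3,2,2,1) (3,2,3,1) (3,2,4,1) (4,2,1,1) (4,2,2,1) (4,2,3,1) (4,2,4,1) — 11.
Deploy=day 3: (2,2,1,1) (2,2,2,1) (2,2,3,1) (2,2,4,1) (3,2,1,1) (3,2,2,1) (3,2,3,1) (3,2,4,1) (4,2,1,1) (4,2,2,1) (4,2,3,1) (4,2,4,1) — 12.
Deploy=day 4: (2,2,1,1) (2,2,2,1) (2,2,3,1) (2,2,4,1) (3,2,1,1) (3,2,2,1) (3,2,3,1) (3,2,4,1) (4,2,1,1) (4,2,2,1) (4,2,3,1) (4,2,4,1) — 12.
Summing: 12 + 11 + 12 + 12 = 47.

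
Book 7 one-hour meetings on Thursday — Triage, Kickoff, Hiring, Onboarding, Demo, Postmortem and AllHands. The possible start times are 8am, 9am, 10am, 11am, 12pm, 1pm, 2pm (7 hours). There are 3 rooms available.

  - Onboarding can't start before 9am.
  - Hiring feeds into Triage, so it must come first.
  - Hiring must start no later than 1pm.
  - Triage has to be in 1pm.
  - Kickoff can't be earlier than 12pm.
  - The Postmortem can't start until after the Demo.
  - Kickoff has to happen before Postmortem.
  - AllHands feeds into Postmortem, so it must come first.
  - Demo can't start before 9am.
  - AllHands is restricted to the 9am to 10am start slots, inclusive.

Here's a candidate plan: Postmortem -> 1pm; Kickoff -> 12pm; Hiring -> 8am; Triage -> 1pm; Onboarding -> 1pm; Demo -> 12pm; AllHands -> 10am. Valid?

Yes

Kickoff has to happen before Postmortem — holds.
Demo can't start before 9am — holds.
AllHands is restricted to the 9am to 10am start slots, inclusive — holds.
Kickoff can't be earlier than 12pm — holds.
Hiring must start no later than 1pm — holds.
Triage has to be in 1pm — holds.
AllHands feeds into Postmortem, so it must come first — holds.
Onboarding can't start before 9am — holds.
There are 3 rooms available — holds.
The Postmortem can't start until after the Demo — holds.
Hiring feeds into Triage, so it must come first — holds.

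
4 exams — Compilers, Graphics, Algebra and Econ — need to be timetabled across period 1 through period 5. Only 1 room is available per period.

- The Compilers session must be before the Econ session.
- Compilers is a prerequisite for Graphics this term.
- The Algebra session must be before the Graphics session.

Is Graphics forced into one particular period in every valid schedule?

No

Graphics can be period 3 (e.g. Algebra=period 2, Graphics=period 3, Compilers=period 1, Econ=period 4) or period 4 (e.g. Algebra in period 2, Econ in period 3, Compilers in period 1, Graphics in period 4).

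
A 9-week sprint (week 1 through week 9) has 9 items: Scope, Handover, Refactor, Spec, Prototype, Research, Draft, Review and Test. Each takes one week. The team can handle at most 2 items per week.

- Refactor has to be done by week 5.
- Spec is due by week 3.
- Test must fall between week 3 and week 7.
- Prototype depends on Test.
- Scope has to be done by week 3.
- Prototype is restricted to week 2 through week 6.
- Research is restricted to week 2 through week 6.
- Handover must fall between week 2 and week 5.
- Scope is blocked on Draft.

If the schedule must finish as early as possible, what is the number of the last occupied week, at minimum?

week 5

The precedence chain requires at least 2 distinct weeks.
With at most 2 per week and 9 tasks, at least 5 weeks are needed.
Propagating the time windows through the other constraints, Prototype can't land before week 4, so the schedule must run through at least week 4.
5 works (last occupied week: week 5): for example Research -> week 3, Review -> week 5, Scope -> week 2, Draft -> week 1, Spec -> week 1, Refactor -> week 4, Prototype -> week 4, Handover -> week 2, Test -> week 3.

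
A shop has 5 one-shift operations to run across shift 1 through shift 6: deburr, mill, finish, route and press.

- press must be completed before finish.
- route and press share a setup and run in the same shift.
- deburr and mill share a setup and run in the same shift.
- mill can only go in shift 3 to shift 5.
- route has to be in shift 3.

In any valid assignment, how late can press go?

Press must be in the same shift as route, which can't be before shift 3, so press is at least shift 3; press must be in the same shift as route, which can't be after shift 3, so press is at most shift 3.
press at shift 3 is achievable: route -> shift 3, finish -> shift 4, deburr -> shift 3, press -> shift 3, mill -> shift 3.

shift 3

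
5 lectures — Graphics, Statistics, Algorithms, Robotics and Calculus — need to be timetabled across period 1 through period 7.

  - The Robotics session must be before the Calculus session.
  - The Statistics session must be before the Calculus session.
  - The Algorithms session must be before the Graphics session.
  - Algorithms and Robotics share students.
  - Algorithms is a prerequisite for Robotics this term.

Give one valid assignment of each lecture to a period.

Graphics in period 2; Calculus in period 3; Statistics in period 1; Robotics in period 2; Algorithms in period 1

Checking: Statistics(period 1) before Calculus(period 3); Algorithms(period 1) before Graphics(period 2); Algorithms(period 1) before Robotics(period 2); Robotics(period 2) before Calculus(period 3); Algorithms(period 1) != Robotics(period 2).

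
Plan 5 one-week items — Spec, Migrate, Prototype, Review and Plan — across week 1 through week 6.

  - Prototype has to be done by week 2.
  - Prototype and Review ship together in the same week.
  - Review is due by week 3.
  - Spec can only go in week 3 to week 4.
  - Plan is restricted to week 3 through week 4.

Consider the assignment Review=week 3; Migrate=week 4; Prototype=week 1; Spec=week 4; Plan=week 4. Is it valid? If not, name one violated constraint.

No — it violates: Prototype and Review ship together in the same week

Prototype and Review ship together in the same week — violated.
Prototype has to be done by week 2 — holds.
Review is due by week 3 — holds.
Plan is restricted to week 3 through week 4 — holds.
Spec can only go in week 3 to week 4 — holds.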